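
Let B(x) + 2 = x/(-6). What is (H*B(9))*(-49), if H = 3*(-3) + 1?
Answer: -1372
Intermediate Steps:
B(x) = -2 - x/6 (B(x) = -2 + x/(-6) = -2 + x*(-⅙) = -2 - x/6)
H = -8 (H = -9 + 1 = -8)
(H*B(9))*(-49) = -8*(-2 - ⅙*9)*(-49) = -8*(-2 - 3/2)*(-49) = -8*(-7/2)*(-49) = 28*(-49) = -1372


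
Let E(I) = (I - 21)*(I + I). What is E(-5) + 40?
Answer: 300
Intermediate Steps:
E(I) = 2*I*(-21 + I) (E(I) = (-21 + I)*(2*I) = 2*I*(-21 + I))
E(-5) + 40 = 2*(-5)*(-21 - 5) + 40 = 2*(-5)*(-26) + 40 = 260 + 40 = 300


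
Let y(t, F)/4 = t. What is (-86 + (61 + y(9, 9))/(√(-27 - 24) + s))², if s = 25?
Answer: (-3837613*I + 353116*√51)/(2*(-287*I + 25*√51)) ≈ 6790.8 + 168.9*I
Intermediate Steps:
y(t, F) = 4*t
(-86 + (61 + y(9, 9))/(√(-27 - 24) + s))² = (-86 + (61 + 4*9)/(√(-27 - 24) + 25))² = (-86 + (61 + 36)/(√(-51) + 25))² = (-86 + 97/(I*√51 + 25))² = (-86 + 97/(25 + I*√51))²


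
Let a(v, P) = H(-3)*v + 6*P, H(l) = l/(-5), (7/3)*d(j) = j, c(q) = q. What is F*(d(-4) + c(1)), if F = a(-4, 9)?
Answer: -258/7 ≈ -36.857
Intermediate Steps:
d(j) = 3*j/7
H(l) = -l/5 (H(l) = l*(-1/5) = -l/5)
a(v, P) = 6*P + 3*v/5 (a(v, P) = (-1/5*(-3))*v + 6*P = 3*v/5 + 6*P = 6*P + 3*v/5)
F = 258/5 (F = 6*9 + (3/5)*(-4) = 54 - 12/5 = 258/5 ≈ 51.600)
F*(d(-4) + c(1)) = 258*((3/7)*(-4) + 1)/5 = 258*(-12/7 + 1)/5 = (258/5)*(-5/7) = -258/7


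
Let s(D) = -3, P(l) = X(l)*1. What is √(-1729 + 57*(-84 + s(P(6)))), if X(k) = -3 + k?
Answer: 4*I*√418 ≈ 81.78*I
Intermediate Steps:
P(l) = -3 + l (P(l) = (-3 + l)*1 = -3 + l)
√(-1729 + 57*(-84 + s(P(6)))) = √(-1729 + 57*(-84 - 3)) = √(-1729 + 57*(-87)) = √(-1729 - 4959) = √(-6688) = 4*I*√418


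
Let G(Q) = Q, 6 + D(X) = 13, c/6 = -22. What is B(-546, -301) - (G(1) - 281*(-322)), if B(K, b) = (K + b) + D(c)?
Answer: -91323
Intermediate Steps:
c = -132 (c = 6*(-22) = -132)
D(X) = 7 (D(X) = -6 + 13 = 7)
B(K, b) = 7 + K + b (B(K, b) = (K + b) + 7 = 7 + K + b)
B(-546, -301) - (G(1) - 281*(-322)) = (7 - 546 - 301) - (1 - 281*(-322)) = -840 - (1 + 90482) = -840 - 1*90483 = -840 - 90483 = -91323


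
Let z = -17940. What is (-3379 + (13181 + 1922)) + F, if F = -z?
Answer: 29664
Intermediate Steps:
F = 17940 (F = -1*(-17940) = 17940)
(-3379 + (13181 + 1922)) + F = (-3379 + (13181 + 1922)) + 17940 = (-3379 + 15103) + 17940 = 11724 + 17940 = 29664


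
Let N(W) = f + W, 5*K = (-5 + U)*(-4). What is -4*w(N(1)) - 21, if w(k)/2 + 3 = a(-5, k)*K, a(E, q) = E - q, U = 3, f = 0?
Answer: 399/5 ≈ 79.800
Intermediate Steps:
K = 8/5 (K = ((-5 + 3)*(-4))/5 = (-2*(-4))/5 = (1/5)*8 = 8/5 ≈ 1.6000)
N(W) = W (N(W) = 0 + W = W)
w(k) = -22 - 16*k/5 (w(k) = -6 + 2*((-5 - k)*(8/5)) = -6 + 2*(-8 - 8*k/5) = -6 + (-16 - 16*k/5) = -22 - 16*k/5)
-4*w(N(1)) - 21 = -4*(-22 - 16/5*1) - 21 = -4*(-22 - 16/5) - 21 = -4*(-126/5) - 21 = 504/5 - 21 = 399/5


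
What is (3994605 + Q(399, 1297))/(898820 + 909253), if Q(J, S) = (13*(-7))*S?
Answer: 3876578/1808073 ≈ 2.1440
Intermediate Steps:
Q(J, S) = -91*S
(3994605 + Q(399, 1297))/(898820 + 909253) = (3994605 - 91*1297)/(898820 + 909253) = (3994605 - 118027)/1808073 = 3876578*(1/1808073) = 3876578/1808073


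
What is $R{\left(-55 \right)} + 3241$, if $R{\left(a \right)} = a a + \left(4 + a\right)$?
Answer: $6215$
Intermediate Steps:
$R{\left(a \right)} = 4 + a + a^{2}$ ($R{\left(a \right)} = a^{2} + \left(4 + a\right) = 4 + a + a^{2}$)
$R{\left(-55 \right)} + 3241 = \left(4 - 55 + \left(-55\right)^{2}\right) + 3241 = \left(4 - 55 + 3025\right) + 3241 = 2974 + 3241 = 6215$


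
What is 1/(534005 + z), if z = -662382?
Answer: -1/128377 ≈ -7.7896e-6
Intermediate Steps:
1/(534005 + z) = 1/(534005 - 662382) = 1/(-128377) = -1/128377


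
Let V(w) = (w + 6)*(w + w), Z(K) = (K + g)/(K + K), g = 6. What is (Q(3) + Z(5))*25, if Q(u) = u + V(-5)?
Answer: -295/2 ≈ -147.50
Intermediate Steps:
Z(K) = (6 + K)/(2*K) (Z(K) = (K + 6)/(K + K) = (6 + K)/((2*K)) = (6 + K)*(1/(2*K)) = (6 + K)/(2*K))
V(w) = 2*w*(6 + w) (V(w) = (6 + w)*(2*w) = 2*w*(6 + w))
Q(u) = -10 + u (Q(u) = u + 2*(-5)*(6 - 5) = u + 2*(-5)*1 = u - 10 = -10 + u)
(Q(3) + Z(5))*25 = ((-10 + 3) + (½)*(6 + 5)/5)*25 = (-7 + (½)*(⅕)*11)*25 = (-7 + 11/10)*25 = -59/10*25 = -295/2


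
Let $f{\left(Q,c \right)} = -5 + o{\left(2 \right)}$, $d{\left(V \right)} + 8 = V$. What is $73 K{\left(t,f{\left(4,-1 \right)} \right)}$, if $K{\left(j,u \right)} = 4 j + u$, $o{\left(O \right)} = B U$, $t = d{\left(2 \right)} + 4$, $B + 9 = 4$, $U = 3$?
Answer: $-2044$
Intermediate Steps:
$B = -5$ ($B = -9 + 4 = -5$)
$d{\left(V \right)} = -8 + V$
$t = -2$ ($t = \left(-8 + 2\right) + 4 = -6 + 4 = -2$)
$o{\left(O \right)} = -15$ ($o{\left(O \right)} = \left(-5\right) 3 = -15$)
$f{\left(Q,c \right)} = -20$ ($f{\left(Q,c \right)} = -5 - 15 = -20$)
$K{\left(j,u \right)} = u + 4 j$
$73 K{\left(t,f{\left(4,-1 \right)} \right)} = 73 \left(-20 + 4 \left(-2\right)\right) = 73 \left(-20 - 8\right) = 73 \left(-28\right) = -2044$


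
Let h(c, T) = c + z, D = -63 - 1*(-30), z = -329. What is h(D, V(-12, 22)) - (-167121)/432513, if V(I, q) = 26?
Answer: -17378065/48057 ≈ -361.61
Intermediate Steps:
D = -33 (D = -63 + 30 = -33)
h(c, T) = -329 + c (h(c, T) = c - 329 = -329 + c)
h(D, V(-12, 22)) - (-167121)/432513 = (-329 - 33) - (-167121)/432513 = -362 - (-167121)/432513 = -362 - 1*(-18569/48057) = -362 + 18569/48057 = -17378065/48057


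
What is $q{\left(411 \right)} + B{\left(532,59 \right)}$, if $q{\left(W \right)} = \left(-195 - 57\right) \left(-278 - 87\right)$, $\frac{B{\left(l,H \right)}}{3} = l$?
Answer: $93576$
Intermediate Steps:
$B{\left(l,H \right)} = 3 l$
$q{\left(W \right)} = 91980$ ($q{\left(W \right)} = \left(-252\right) \left(-365\right) = 91980$)
$q{\left(411 \right)} + B{\left(532,59 \right)} = 91980 + 3 \cdot 532 = 91980 + 1596 = 93576$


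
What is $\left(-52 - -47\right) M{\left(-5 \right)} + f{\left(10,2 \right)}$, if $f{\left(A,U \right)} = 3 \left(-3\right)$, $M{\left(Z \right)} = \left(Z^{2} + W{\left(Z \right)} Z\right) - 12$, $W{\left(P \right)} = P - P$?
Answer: $-74$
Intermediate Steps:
$W{\left(P \right)} = 0$
$M{\left(Z \right)} = -12 + Z^{2}$ ($M{\left(Z \right)} = \left(Z^{2} + 0 Z\right) - 12 = \left(Z^{2} + 0\right) - 12 = Z^{2} - 12 = -12 + Z^{2}$)
$f{\left(A,U \right)} = -9$
$\left(-52 - -47\right) M{\left(-5 \right)} + f{\left(10,2 \right)} = \left(-52 - -47\right) \left(-12 + \left(-5\right)^{2}\right) - 9 = \left(-52 + 47\right) \left(-12 + 25\right) - 9 = \left(-5\right) 13 - 9 = -65 - 9 = -74$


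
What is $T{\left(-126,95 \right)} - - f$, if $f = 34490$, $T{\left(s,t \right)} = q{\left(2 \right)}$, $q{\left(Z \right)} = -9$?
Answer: $34481$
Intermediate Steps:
$T{\left(s,t \right)} = -9$
$T{\left(-126,95 \right)} - - f = -9 - \left(-1\right) 34490 = -9 - -34490 = -9 + 34490 = 34481$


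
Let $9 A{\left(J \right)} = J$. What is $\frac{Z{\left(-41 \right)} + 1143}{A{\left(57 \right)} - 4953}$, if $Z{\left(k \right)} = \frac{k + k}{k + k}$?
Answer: $- \frac{429}{1855} \approx -0.23127$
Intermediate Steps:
$Z{\left(k \right)} = 1$ ($Z{\left(k \right)} = \frac{2 k}{2 k} = 2 k \frac{1}{2 k} = 1$)
$A{\left(J \right)} = \frac{J}{9}$
$\frac{Z{\left(-41 \right)} + 1143}{A{\left(57 \right)} - 4953} = \frac{1 + 1143}{\frac{1}{9} \cdot 57 - 4953} = \frac{1144}{\frac{19}{3} - 4953} = \frac{1144}{- \frac{14840}{3}} = 1144 \left(- \frac{3}{14840}\right) = - \frac{429}{1855}$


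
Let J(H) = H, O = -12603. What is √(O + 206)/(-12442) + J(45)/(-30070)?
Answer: -9/6014 - 7*I*√253/12442 ≈ -0.0014965 - 0.0089489*I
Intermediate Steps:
√(O + 206)/(-12442) + J(45)/(-30070) = √(-12603 + 206)/(-12442) + 45/(-30070) = √(-12397)*(-1/12442) + 45*(-1/30070) = (7*I*√253)*(-1/12442) - 9/6014 = -7*I*√253/12442 - 9/6014 = -9/6014 - 7*I*√253/12442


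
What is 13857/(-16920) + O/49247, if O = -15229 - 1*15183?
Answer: -398995573/277753080 ≈ -1.4365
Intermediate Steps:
O = -30412 (O = -15229 - 15183 = -30412)
13857/(-16920) + O/49247 = 13857/(-16920) - 30412/49247 = 13857*(-1/16920) - 30412*1/49247 = -4619/5640 - 30412/49247 = -398995573/277753080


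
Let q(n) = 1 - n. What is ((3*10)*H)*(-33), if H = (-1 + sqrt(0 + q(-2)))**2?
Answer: -3960 + 1980*sqrt(3) ≈ -530.54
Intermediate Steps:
H = (-1 + sqrt(3))**2 (H = (-1 + sqrt(0 + (1 - 1*(-2))))**2 = (-1 + sqrt(0 + (1 + 2)))**2 = (-1 + sqrt(0 + 3))**2 = (-1 + sqrt(3))**2 ≈ 0.53590)
((3*10)*H)*(-33) = ((3*10)*(1 - sqrt(3))**2)*(-33) = (30*(1 - sqrt(3))**2)*(-33) = -990*(1 - sqrt(3))**2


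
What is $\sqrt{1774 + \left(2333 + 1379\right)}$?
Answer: $\sqrt{5486} \approx 74.068$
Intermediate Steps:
$\sqrt{1774 + \left(2333 + 1379\right)} = \sqrt{1774 + 3712} = \sqrt{5486}$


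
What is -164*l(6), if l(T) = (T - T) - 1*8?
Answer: 1312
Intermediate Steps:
l(T) = -8 (l(T) = 0 - 8 = -8)
-164*l(6) = -164*(-8) = 1312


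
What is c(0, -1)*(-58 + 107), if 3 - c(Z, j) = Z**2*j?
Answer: 147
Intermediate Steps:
c(Z, j) = 3 - j*Z**2 (c(Z, j) = 3 - Z**2*j = 3 - j*Z**2)
c(0, -1)*(-58 + 107) = (3 - 1*(-1)*0**2)*(-58 + 107) = (3 - 1*(-1)*0)*49 = (3 + 0)*49 = 3*49 = 147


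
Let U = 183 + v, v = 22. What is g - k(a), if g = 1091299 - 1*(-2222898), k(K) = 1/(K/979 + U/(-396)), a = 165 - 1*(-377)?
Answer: 4199052355/1267 ≈ 3.3142e+6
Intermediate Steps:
U = 205 (U = 183 + 22 = 205)
a = 542 (a = 165 + 377 = 542)
k(K) = 1/(-205/396 + K/979) (k(K) = 1/(K/979 + 205/(-396)) = 1/(K*(1/979) + 205*(-1/396)) = 1/(K/979 - 205/396) = 1/(-205/396 + K/979))
g = 3314197 (g = 1091299 + 2222898 = 3314197)
g - k(a) = 3314197 - 35244/(-18245 + 36*542) = 3314197 - 35244/(-18245 + 19512) = 3314197 - 35244/1267 = 4199052355/1267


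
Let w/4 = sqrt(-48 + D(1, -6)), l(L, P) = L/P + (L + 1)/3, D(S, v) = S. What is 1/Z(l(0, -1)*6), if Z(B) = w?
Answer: -I*sqrt(47)/188 ≈ -0.036466*I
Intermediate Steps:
l(L, P) = 1/3 + L/3 + L/P (l(L, P) = L/P + (1 + L)*(1/3) = L/P + (1/3 + L/3) = 1/3 + L/3 + L/P)
w = 4*I*sqrt(47) (w = 4*sqrt(-48 + 1) = 4*sqrt(-47) = 4*(I*sqrt(47)) = 4*I*sqrt(47) ≈ 27.423*I)
Z(B) = 4*I*sqrt(47)
1/Z(l(0, -1)*6) = 1/(4*I*sqrt(47)) = -I*sqrt(47)/188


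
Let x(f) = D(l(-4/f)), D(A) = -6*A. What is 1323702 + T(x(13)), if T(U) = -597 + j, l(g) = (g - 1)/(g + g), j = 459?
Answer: 1323564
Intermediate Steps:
l(g) = (-1 + g)/(2*g) (l(g) = (-1 + g)/((2*g)) = (-1 + g)*(1/(2*g)) = (-1 + g)/(2*g))
x(f) = 3*f*(-1 - 4/f)/4 (x(f) = -3*(-1 - 4/f)/((-4/f)) = -3*(-f/4)*(-1 - 4/f) = -(-3)*f*(-1 - 4/f)/4 = 3*f*(-1 - 4/f)/4)
T(U) = -138 (T(U) = -597 + 459 = -138)
1323702 + T(x(13)) = 1323702 - 138 = 1323564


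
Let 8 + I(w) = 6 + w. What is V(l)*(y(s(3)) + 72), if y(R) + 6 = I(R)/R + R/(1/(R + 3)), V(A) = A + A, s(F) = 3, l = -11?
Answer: -5566/3 ≈ -1855.3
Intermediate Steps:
I(w) = -2 + w (I(w) = -8 + (6 + w) = -2 + w)
V(A) = 2*A
y(R) = -6 + R*(3 + R) + (-2 + R)/R (y(R) = -6 + ((-2 + R)/R + R/(1/(R + 3))) = -6 + ((-2 + R)/R + R/(1/(3 + R))) = -6 + ((-2 + R)/R + R*(3 + R)) = -6 + (R*(3 + R) + (-2 + R)/R) = -6 + R*(3 + R) + (-2 + R)/R)
V(l)*(y(s(3)) + 72) = (2*(-11))*((-5 + 3² - 2/3 + 3*3) + 72) = -22*((-5 + 9 - 2*⅓ + 9) + 72) = -22*((-5 + 9 - ⅔ + 9) + 72) = -22*(37/3 + 72) = -22*253/3 = -5566/3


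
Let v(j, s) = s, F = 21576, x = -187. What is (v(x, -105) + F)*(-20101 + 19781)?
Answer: -6870720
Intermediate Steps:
(v(x, -105) + F)*(-20101 + 19781) = (-105 + 21576)*(-20101 + 19781) = 21471*(-320) = -6870720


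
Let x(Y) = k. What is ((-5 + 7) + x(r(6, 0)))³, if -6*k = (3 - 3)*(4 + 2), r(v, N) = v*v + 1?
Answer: 8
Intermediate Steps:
r(v, N) = 1 + v² (r(v, N) = v² + 1 = 1 + v²)
k = 0 (k = -(3 - 3)*(4 + 2)/6 = -0*6 = -⅙*0 = 0)
x(Y) = 0
((-5 + 7) + x(r(6, 0)))³ = ((-5 + 7) + 0)³ = (2 + 0)³ = 2³ = 8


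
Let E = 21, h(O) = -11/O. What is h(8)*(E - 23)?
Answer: 11/4 ≈ 2.7500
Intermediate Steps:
h(8)*(E - 23) = (-11/8)*(21 - 23) = -11*1/8*(-2) = -11/8*(-2) = 11/4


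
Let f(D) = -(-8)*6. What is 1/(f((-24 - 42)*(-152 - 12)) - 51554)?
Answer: -1/51506 ≈ -1.9415e-5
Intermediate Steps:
f(D) = 48 (f(D) = -8*(-6) = 48)
1/(f((-24 - 42)*(-152 - 12)) - 51554) = 1/(48 - 51554) = 1/(-51506) = -1/51506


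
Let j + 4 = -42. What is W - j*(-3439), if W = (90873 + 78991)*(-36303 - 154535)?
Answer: -32416664226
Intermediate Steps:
j = -46 (j = -4 - 42 = -46)
W = -32416506032 (W = 169864*(-190838) = -32416506032)
W - j*(-3439) = -32416506032 - (-46)*(-3439) = -32416506032 - 1*158194 = -32416506032 - 158194 = -32416664226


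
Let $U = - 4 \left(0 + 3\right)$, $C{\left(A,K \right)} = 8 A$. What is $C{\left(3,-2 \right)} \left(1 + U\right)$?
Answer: $-264$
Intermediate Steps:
$U = -12$ ($U = \left(-4\right) 3 = -12$)
$C{\left(3,-2 \right)} \left(1 + U\right) = 8 \cdot 3 \left(1 - 12\right) = 24 \left(-11\right) = -264$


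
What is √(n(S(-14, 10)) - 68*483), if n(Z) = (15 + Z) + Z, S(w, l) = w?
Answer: I*√32857 ≈ 181.26*I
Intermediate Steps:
n(Z) = 15 + 2*Z
√(n(S(-14, 10)) - 68*483) = √((15 + 2*(-14)) - 68*483) = √((15 - 28) - 32844) = √(-13 - 32844) = √(-32857) = I*√32857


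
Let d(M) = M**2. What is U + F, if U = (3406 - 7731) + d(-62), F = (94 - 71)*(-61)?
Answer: -1884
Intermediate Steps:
F = -1403 (F = 23*(-61) = -1403)
U = -481 (U = (3406 - 7731) + (-62)**2 = -4325 + 3844 = -481)
U + F = -481 - 1403 = -1884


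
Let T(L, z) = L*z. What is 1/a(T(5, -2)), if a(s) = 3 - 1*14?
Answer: -1/11 ≈ -0.090909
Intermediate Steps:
a(s) = -11 (a(s) = 3 - 14 = -11)
1/a(T(5, -2)) = 1/(-11) = -1/11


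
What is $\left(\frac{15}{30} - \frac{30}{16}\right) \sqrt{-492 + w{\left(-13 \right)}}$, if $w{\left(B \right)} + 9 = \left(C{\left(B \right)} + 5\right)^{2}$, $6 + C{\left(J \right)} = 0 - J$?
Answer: $- \frac{11 i \sqrt{357}}{8} \approx - 25.98 i$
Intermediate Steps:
$C{\left(J \right)} = -6 - J$ ($C{\left(J \right)} = -6 + \left(0 - J\right) = -6 - J$)
$w{\left(B \right)} = -9 + \left(-1 - B\right)^{2}$ ($w{\left(B \right)} = -9 + \left(\left(-6 - B\right) + 5\right)^{2} = -9 + \left(-1 - B\right)^{2}$)
$\left(\frac{15}{30} - \frac{30}{16}\right) \sqrt{-492 + w{\left(-13 \right)}} = \left(\frac{15}{30} - \frac{30}{16}\right) \sqrt{-492 - \left(9 - \left(1 - 13\right)^{2}\right)} = \left(15 \cdot \frac{1}{30} - \frac{15}{8}\right) \sqrt{-492 - \left(9 - \left(-12\right)^{2}\right)} = \left(\frac{1}{2} - \frac{15}{8}\right) \sqrt{-492 + \left(-9 + 144\right)} = - \frac{11 \sqrt{-492 + 135}}{8} = - \frac{11 \sqrt{-357}}{8} = - \frac{11 i \sqrt{357}}{8}$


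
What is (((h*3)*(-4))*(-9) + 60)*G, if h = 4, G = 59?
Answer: 29028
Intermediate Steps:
(((h*3)*(-4))*(-9) + 60)*G = (((4*3)*(-4))*(-9) + 60)*59 = ((12*(-4))*(-9) + 60)*59 = (-48*(-9) + 60)*59 = (432 + 60)*59 = 492*59 = 29028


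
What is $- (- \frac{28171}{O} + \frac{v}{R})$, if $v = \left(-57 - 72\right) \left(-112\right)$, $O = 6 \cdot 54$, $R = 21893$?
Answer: $\frac{612066551}{7093332} \approx 86.288$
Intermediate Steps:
$O = 324$
$v = 14448$ ($v = \left(-129\right) \left(-112\right) = 14448$)
$- (- \frac{28171}{O} + \frac{v}{R}) = - (- \frac{28171}{324} + \frac{14448}{21893}) = \left(-1\right) \left(- \frac{612066551}{7093332}\right) = \frac{612066551}{7093332}$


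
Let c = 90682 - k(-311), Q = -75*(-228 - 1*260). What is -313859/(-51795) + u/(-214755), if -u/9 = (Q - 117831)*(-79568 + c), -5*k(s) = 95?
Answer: -28099827437368/741549015 ≈ -37893.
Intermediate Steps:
k(s) = -19 (k(s) = -1/5*95 = -19)
Q = 36600 (Q = -75*(-228 - 260) = -75*(-488) = 36600)
c = 90701 (c = 90682 - 1*(-19) = 90682 + 19 = 90701)
u = 8139102507 (u = -9*(36600 - 117831)*(-79568 + 90701) = -(-731079)*11133 = -9*(-904344723) = 8139102507)
-313859/(-51795) + u/(-214755) = -313859/(-51795) + 8139102507/(-214755) = -313859*(-1/51795) + 8139102507*(-1/214755) = 313859/51795 - 2713034169/71585 = -28099827437368/741549015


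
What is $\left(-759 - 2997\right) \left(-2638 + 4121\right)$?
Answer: $-5570148$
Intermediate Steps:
$\left(-759 - 2997\right) \left(-2638 + 4121\right) = \left(-3756\right) 1483 = -5570148$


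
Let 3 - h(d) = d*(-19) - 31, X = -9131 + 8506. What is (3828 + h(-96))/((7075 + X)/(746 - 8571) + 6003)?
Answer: 637894/1878681 ≈ 0.33954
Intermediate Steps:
X = -625
h(d) = 34 + 19*d (h(d) = 3 - (d*(-19) - 31) = 3 - (-19*d - 31) = 3 - (-31 - 19*d) = 3 + (31 + 19*d) = 34 + 19*d)
(3828 + h(-96))/((7075 + X)/(746 - 8571) + 6003) = (3828 + (34 + 19*(-96)))/((7075 - 625)/(746 - 8571) + 6003) = (3828 + (34 - 1824))/(6450/(-7825) + 6003) = (3828 - 1790)/(6450*(-1/7825) + 6003) = 2038/(-258/313 + 6003) = 2038/(1878681/313) = 2038*(313/1878681) = 637894/1878681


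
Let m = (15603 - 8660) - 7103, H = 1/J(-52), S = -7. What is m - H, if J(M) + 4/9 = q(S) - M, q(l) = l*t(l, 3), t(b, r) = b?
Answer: -144809/905 ≈ -160.01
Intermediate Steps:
q(l) = l² (q(l) = l*l = l²)
J(M) = 437/9 - M (J(M) = -4/9 + ((-7)² - M) = -4/9 + (49 - M) = 437/9 - M)
H = 9/905 (H = 1/(437/9 - 1*(-52)) = 1/(437/9 + 52) = 1/(905/9) = 9/905 ≈ 0.0099448)
m = -160 (m = 6943 - 7103 = -160)
m - H = -160 - 1*9/905 = -160 - 9/905 = -144809/905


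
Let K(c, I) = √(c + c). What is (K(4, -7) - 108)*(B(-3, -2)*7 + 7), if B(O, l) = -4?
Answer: 2268 - 42*√2 ≈ 2208.6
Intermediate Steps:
K(c, I) = √2*√c (K(c, I) = √(2*c) = √2*√c)
(K(4, -7) - 108)*(B(-3, -2)*7 + 7) = (√2*√4 - 108)*(-4*7 + 7) = (√2*2 - 108)*(-28 + 7) = (2*√2 - 108)*(-21) = (-108 + 2*√2)*(-21) = 2268 - 42*√2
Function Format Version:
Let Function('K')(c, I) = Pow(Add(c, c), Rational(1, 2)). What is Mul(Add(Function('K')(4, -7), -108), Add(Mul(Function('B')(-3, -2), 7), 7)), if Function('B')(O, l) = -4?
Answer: Add(2268, Mul(-42, Pow(2, Rational(1, 2)))) ≈ 2208.6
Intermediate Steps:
Function('K')(c, I) = Mul(Pow(2, Rational(1, 2)), Pow(c, Rational(1, 2))) (Function('K')(c, I) = Pow(Mul(2, c), Rational(1, 2)) = Mul(Pow(2, Rational(1, 2)), Pow(c, Rational(1, 2))))
Mul(Add(Function('K')(4, -7), -108), Add(Mul(Function('B')(-3, -2), 7), 7)) = Mul(Add(Mul(Pow(2, Rational(1, 2)), Pow(4, Rational(1, 2))), -108), Add(Mul(-4, 7), 7)) = Mul(Add(Mul(Pow(2, Rational(1, 2)), 2), -108), Add(-28, 7)) = Mul(Add(Mul(2, Pow(2, Rational(1, 2))), -108), -21) = Mul(Add(-108, Mul(2, Pow(2, Rational(1, 2)))), -21) = Add(2268, Mul(-42, Pow(2, Rational(1, 2))))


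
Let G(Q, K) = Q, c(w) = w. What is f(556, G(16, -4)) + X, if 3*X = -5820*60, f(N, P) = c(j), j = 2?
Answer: -116398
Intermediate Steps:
f(N, P) = 2
X = -116400 (X = (-5820*60)/3 = (⅓)*(-349200) = -116400)
f(556, G(16, -4)) + X = 2 - 116400 = -116398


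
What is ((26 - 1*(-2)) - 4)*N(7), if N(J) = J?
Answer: 168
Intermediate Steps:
((26 - 1*(-2)) - 4)*N(7) = ((26 - 1*(-2)) - 4)*7 = ((26 + 2) - 4)*7 = (28 - 4)*7 = 24*7 = 168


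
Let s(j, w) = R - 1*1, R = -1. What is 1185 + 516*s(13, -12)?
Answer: 153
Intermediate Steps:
s(j, w) = -2 (s(j, w) = -1 - 1*1 = -1 - 1 = -2)
1185 + 516*s(13, -12) = 1185 + 516*(-2) = 1185 - 1032 = 153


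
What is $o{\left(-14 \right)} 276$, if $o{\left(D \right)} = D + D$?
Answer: $-7728$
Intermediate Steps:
$o{\left(D \right)} = 2 D$
$o{\left(-14 \right)} 276 = 2 \left(-14\right) 276 = \left(-28\right) 276 = -7728$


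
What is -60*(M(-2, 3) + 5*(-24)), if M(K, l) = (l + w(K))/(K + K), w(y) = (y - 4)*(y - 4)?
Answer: 7785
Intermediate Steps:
w(y) = (-4 + y)² (w(y) = (-4 + y)*(-4 + y) = (-4 + y)²)
M(K, l) = (l + (-4 + K)²)/(2*K) (M(K, l) = (l + (-4 + K)²)/(K + K) = (l + (-4 + K)²)/((2*K)) = (l + (-4 + K)²)*(1/(2*K)) = (l + (-4 + K)²)/(2*K))
-60*(M(-2, 3) + 5*(-24)) = -60*((½)*(3 + (-4 - 2)²)/(-2) + 5*(-24)) = -60*((½)*(-½)*(3 + (-6)²) - 120) = -60*((½)*(-½)*(3 + 36) - 120) = -60*((½)*(-½)*39 - 120) = -60*(-39/4 - 120) = -60*(-519/4) = 7785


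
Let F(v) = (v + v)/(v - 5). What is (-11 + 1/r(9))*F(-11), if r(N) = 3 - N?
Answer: -737/48 ≈ -15.354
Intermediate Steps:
F(v) = 2*v/(-5 + v) (F(v) = (2*v)/(-5 + v) = 2*v/(-5 + v))
(-11 + 1/r(9))*F(-11) = (-11 + 1/(3 - 1*9))*(2*(-11)/(-5 - 11)) = (-11 + 1/(3 - 9))*(2*(-11)/(-16)) = (-11 + 1/(-6))*(2*(-11)*(-1/16)) = (-11 - ⅙)*(11/8) = -67/6*11/8 = -737/48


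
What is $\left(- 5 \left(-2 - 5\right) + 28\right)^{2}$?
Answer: $3969$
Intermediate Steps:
$\left(- 5 \left(-2 - 5\right) + 28\right)^{2} = \left(\left(-5\right) \left(-7\right) + 28\right)^{2} = \left(35 + 28\right)^{2} = 63^{2} = 3969$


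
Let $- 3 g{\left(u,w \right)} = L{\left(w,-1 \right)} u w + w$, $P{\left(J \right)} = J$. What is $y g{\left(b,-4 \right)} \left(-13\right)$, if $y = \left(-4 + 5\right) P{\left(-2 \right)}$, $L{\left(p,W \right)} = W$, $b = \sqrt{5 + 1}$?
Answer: $\frac{104}{3} - \frac{104 \sqrt{6}}{3} \approx -50.249$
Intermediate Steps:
$b = \sqrt{6} \approx 2.4495$
$y = -2$ ($y = \left(-4 + 5\right) \left(-2\right) = 1 \left(-2\right) = -2$)
$g{\left(u,w \right)} = - \frac{w}{3} + \frac{u w}{3}$ ($g{\left(u,w \right)} = - \frac{- u w + w}{3} = - \frac{w - u w}{3} = - \frac{w}{3} + \frac{u w}{3}$)
$y g{\left(b,-4 \right)} \left(-13\right) = - 2 \cdot \frac{1}{3} \left(-4\right) \left(-1 + \sqrt{6}\right) \left(-13\right) = - 2 \left(\frac{4}{3} - \frac{4 \sqrt{6}}{3}\right) \left(-13\right) = \left(- \frac{8}{3} + \frac{8 \sqrt{6}}{3}\right) \left(-13\right) = \frac{104}{3} - \frac{104 \sqrt{6}}{3}$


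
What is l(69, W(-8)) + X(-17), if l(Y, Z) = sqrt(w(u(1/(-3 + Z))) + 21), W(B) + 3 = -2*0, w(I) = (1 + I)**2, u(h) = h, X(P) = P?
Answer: -17 + sqrt(781)/6 ≈ -12.342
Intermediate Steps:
W(B) = -3 (W(B) = -3 - 2*0 = -3 + 0 = -3)
l(Y, Z) = sqrt(21 + (1 + 1/(-3 + Z))**2) (l(Y, Z) = sqrt((1 + 1/(-3 + Z))**2 + 21) = sqrt(21 + (1 + 1/(-3 + Z))**2))
l(69, W(-8)) + X(-17) = sqrt(21 + (-2 - 3)**2/(-3 - 3)**2) - 17 = sqrt(21 + (-5)**2/(-6)**2) - 17 = sqrt(21 + (1/36)*25) - 17 = sqrt(21 + 25/36) - 17 = sqrt(781/36) - 17 = sqrt(781)/6 - 17 = -17 + sqrt(781)/6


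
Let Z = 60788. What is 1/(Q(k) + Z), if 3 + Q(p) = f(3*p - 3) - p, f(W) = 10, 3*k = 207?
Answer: 1/60726 ≈ 1.6467e-5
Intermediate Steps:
k = 69 (k = (⅓)*207 = 69)
Q(p) = 7 - p (Q(p) = -3 + (10 - p) = 7 - p)
1/(Q(k) + Z) = 1/((7 - 1*69) + 60788) = 1/((7 - 69) + 60788) = 1/(-62 + 60788) = 1/60726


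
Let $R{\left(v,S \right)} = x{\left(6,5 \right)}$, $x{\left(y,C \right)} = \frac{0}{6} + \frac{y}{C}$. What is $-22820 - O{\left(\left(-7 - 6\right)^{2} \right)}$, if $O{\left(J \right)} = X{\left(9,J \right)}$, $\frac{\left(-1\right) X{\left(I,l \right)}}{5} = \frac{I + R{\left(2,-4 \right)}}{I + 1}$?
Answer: $- \frac{228149}{10} \approx -22815.0$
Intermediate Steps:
$x{\left(y,C \right)} = \frac{y}{C}$ ($x{\left(y,C \right)} = 0 \cdot \frac{1}{6} + \frac{y}{C} = 0 + \frac{y}{C} = \frac{y}{C}$)
$R{\left(v,S \right)} = \frac{6}{5}$
$X{\left(I,l \right)} = - \frac{5 \left(\frac{6}{5} + I\right)}{1 + I}$ ($X{\left(I,l \right)} = - 5 \frac{I + \frac{6}{5}}{I + 1} = - 5 \frac{\frac{6}{5} + I}{1 + I} = - \frac{5 \left(\frac{6}{5} + I\right)}{1 + I}$)
$O{\left(J \right)} = - \frac{51}{10}$ ($O{\left(J \right)} = \frac{-6 - 45}{1 + 9} = \frac{-6 - 45}{10} = \frac{1}{10} \left(-51\right) = - \frac{51}{10}$)
$-22820 - O{\left(\left(-7 - 6\right)^{2} \right)} = -22820 - - \frac{51}{10} = -22820 + \frac{51}{10} = - \frac{228149}{10}$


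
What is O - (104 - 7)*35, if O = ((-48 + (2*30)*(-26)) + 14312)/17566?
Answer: -29811933/8783 ≈ -3394.3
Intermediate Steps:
O = 6352/8783 (O = ((-48 + 60*(-26)) + 14312)*(1/17566) = ((-48 - 1560) + 14312)*(1/17566) = (-1608 + 14312)*(1/17566) = 12704*(1/17566) = 6352/8783 ≈ 0.72322)
O - (104 - 7)*35 = 6352/8783 - (104 - 7)*35 = 6352/8783 - 97*35 = 6352/8783 - 1*3395 = 6352/8783 - 3395 = -29811933/8783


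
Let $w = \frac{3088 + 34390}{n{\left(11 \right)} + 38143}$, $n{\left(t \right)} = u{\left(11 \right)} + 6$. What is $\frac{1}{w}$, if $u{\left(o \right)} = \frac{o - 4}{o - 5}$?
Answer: $\frac{228901}{224868} \approx 1.0179$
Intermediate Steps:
$u{\left(o \right)} = \frac{-4 + o}{-5 + o}$
$n{\left(t \right)} = \frac{43}{6}$ ($n{\left(t \right)} = \frac{-4 + 11}{-5 + 11} + 6 = \frac{1}{6} \cdot 7 + 6 = \frac{7}{6} + 6 = \frac{43}{6}$)
$w = \frac{224868}{228901}$ ($w = \frac{3088 + 34390}{\frac{43}{6} + 38143} = \frac{37478}{\frac{228901}{6}} = 37478 \cdot \frac{6}{228901} = \frac{224868}{228901} \approx 0.98238$)
$\frac{1}{w} = \frac{1}{\frac{224868}{228901}} = \frac{228901}{224868}$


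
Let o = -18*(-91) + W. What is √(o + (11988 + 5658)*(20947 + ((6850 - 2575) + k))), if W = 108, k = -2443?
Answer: 6*√11165555 ≈ 20049.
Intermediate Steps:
o = 1746 (o = -18*(-91) + 108 = 1638 + 108 = 1746)
√(o + (11988 + 5658)*(20947 + ((6850 - 2575) + k))) = √(1746 + (11988 + 5658)*(20947 + ((6850 - 2575) - 2443))) = √(1746 + 17646*(20947 + (4275 - 2443))) = √(1746 + 17646*(20947 + 1832)) = √(1746 + 17646*22779) = √(1746 + 401958234) = √401959980 = 6*√11165555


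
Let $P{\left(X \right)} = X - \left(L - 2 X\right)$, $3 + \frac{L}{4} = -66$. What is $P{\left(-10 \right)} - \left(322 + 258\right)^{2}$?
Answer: $-336154$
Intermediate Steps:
$L = -276$ ($L = -12 + 4 \left(-66\right) = -12 - 264 = -276$)
$P{\left(X \right)} = 276 + 3 X$ ($P{\left(X \right)} = X + \left(\left(X + X\right) - -276\right) = X + \left(2 X + 276\right) = X + \left(276 + 2 X\right) = 276 + 3 X$)
$P{\left(-10 \right)} - \left(322 + 258\right)^{2} = \left(276 + 3 \left(-10\right)\right) - \left(322 + 258\right)^{2} = \left(276 - 30\right) - 580^{2} = 246 - 336400 = -336154$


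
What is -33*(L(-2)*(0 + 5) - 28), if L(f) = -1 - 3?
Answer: 1584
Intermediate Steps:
L(f) = -4
-33*(L(-2)*(0 + 5) - 28) = -33*(-4*(0 + 5) - 28) = -33*(-4*5 - 28) = -33*(-20 - 28) = -33*(-48) = 1584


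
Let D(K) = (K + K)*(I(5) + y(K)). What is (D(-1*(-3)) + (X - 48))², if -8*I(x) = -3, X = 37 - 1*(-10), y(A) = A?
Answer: 5929/16 ≈ 370.56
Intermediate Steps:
X = 47 (X = 37 + 10 = 47)
I(x) = 3/8 (I(x) = -⅛*(-3) = 3/8)
D(K) = 2*K*(3/8 + K) (D(K) = (K + K)*(3/8 + K) = (2*K)*(3/8 + K) = 2*K*(3/8 + K))
(D(-1*(-3)) + (X - 48))² = ((-1*(-3))*(3 + 8*(-1*(-3)))/4 + (47 - 48))² = ((¼)*3*(3 + 8*3) - 1)² = ((¼)*3*(3 + 24) - 1)² = ((¼)*3*27 - 1)² = (81/4 - 1)² = (77/4)² = 5929/16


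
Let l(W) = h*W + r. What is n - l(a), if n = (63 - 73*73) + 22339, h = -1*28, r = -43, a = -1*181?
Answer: 12048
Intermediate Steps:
a = -181
h = -28
n = 17073 (n = (63 - 5329) + 22339 = -5266 + 22339 = 17073)
l(W) = -43 - 28*W (l(W) = -28*W - 43 = -43 - 28*W)
n - l(a) = 17073 - (-43 - 28*(-181)) = 17073 - (-43 + 5068) = 17073 - 1*5025 = 17073 - 5025 = 12048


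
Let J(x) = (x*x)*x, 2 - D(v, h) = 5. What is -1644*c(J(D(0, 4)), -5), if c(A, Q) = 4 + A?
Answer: 37812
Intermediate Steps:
D(v, h) = -3 (D(v, h) = 2 - 1*5 = 2 - 5 = -3)
J(x) = x³ (J(x) = x²*x = x³)
-1644*c(J(D(0, 4)), -5) = -1644*(4 + (-3)³) = -1644*(4 - 27) = -1644*(-23) = 37812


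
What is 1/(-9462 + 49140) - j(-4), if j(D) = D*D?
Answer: -634847/39678 ≈ -16.000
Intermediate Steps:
j(D) = D²
1/(-9462 + 49140) - j(-4) = 1/(-9462 + 49140) - 1*(-4)² = 1/39678 - 1*16 = 1/39678 - 16 = -634847/39678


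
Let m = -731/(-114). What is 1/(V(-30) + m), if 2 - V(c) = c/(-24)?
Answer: 228/1633 ≈ 0.13962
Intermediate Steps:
m = 731/114 (m = -731*(-1/114) = 731/114 ≈ 6.4123)
V(c) = 2 + c/24 (V(c) = 2 - c/(-24) = 2 - c*(-1)/24 = 2 - (-1)*c/24 = 2 + c/24)
1/(V(-30) + m) = 1/((2 + (1/24)*(-30)) + 731/114) = 1/((2 - 5/4) + 731/114) = 1/(¾ + 731/114) = 1/(1633/228) = 228/1633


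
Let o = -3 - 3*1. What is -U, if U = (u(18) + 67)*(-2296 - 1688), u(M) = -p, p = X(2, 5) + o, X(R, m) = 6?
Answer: 266928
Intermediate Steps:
o = -6 (o = -3 - 3 = -6)
p = 0 (p = 6 - 6 = 0)
u(M) = 0 (u(M) = -1*0 = 0)
U = -266928 (U = (0 + 67)*(-2296 - 1688) = 67*(-3984) = -266928)
-U = -1*(-266928) = 266928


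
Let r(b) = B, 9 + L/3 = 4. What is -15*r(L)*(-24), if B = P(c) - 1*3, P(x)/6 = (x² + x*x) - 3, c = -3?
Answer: 31320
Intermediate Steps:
L = -15 (L = -27 + 3*4 = -27 + 12 = -15)
P(x) = -18 + 12*x² (P(x) = 6*((x² + x*x) - 3) = 6*((x² + x²) - 3) = 6*(2*x² - 3) = 6*(-3 + 2*x²) = -18 + 12*x²)
B = 87 (B = (-18 + 12*(-3)²) - 1*3 = (-18 + 12*9) - 3 = (-18 + 108) - 3 = 90 - 3 = 87)
r(b) = 87
-15*r(L)*(-24) = -15*87*(-24) = -1305*(-24) = 31320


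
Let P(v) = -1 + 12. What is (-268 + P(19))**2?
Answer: 66049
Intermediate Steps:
P(v) = 11
(-268 + P(19))**2 = (-268 + 11)**2 = (-257)**2 = 66049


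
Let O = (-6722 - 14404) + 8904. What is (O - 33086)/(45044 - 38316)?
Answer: -11327/1682 ≈ -6.7342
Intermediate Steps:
O = -12222 (O = -21126 + 8904 = -12222)
(O - 33086)/(45044 - 38316) = (-12222 - 33086)/(45044 - 38316) = -45308/6728 = -45308*1/6728 = -11327/1682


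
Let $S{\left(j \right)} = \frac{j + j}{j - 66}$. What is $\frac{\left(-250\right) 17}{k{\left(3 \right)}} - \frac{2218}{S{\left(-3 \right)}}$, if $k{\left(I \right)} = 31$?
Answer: $- \frac{794967}{31} \approx -25644.0$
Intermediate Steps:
$S{\left(j \right)} = \frac{2 j}{-66 + j}$
$\frac{\left(-250\right) 17}{k{\left(3 \right)}} - \frac{2218}{S{\left(-3 \right)}} = \frac{\left(-250\right) 17}{31} - \frac{2218}{2 \left(-3\right) \frac{1}{-66 - 3}} = \left(-4250\right) \frac{1}{31} - \frac{2218}{2 \left(-3\right) \frac{1}{-69}} = - \frac{4250}{31} - \frac{2218}{2 \left(-3\right) \left(- \frac{1}{69}\right)} = - \frac{4250}{31} - \frac{2218}{\frac{2}{23}} = - \frac{4250}{31} - 25507 = - \frac{794967}{31}$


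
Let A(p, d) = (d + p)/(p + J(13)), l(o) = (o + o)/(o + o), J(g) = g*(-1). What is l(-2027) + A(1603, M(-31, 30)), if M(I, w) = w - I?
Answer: 1627/795 ≈ 2.0465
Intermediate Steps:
J(g) = -g
l(o) = 1 (l(o) = (2*o)/((2*o)) = (2*o)*(1/(2*o)) = 1)
A(p, d) = (d + p)/(-13 + p) (A(p, d) = (d + p)/(p - 1*13) = (d + p)/(p - 13) = (d + p)/(-13 + p))
l(-2027) + A(1603, M(-31, 30)) = 1 + ((30 - 1*(-31)) + 1603)/(-13 + 1603) = 1 + ((30 + 31) + 1603)/1590 = 1 + (61 + 1603)/1590 = 1 + (1/1590)*1664 = 1 + 832/795 = 1627/795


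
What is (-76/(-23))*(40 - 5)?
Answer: 2660/23 ≈ 115.65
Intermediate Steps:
(-76/(-23))*(40 - 5) = -76*(-1/23)*35 = (76/23)*35 = 2660/23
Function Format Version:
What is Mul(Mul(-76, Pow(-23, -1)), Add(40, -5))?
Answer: Rational(2660, 23) ≈ 115.65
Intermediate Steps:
Mul(Mul(-76, Pow(-23, -1)), Add(40, -5)) = Mul(Mul(-76, Rational(-1, 23)), 35) = Mul(Rational(76, 23), 35) = Rational(2660, 23)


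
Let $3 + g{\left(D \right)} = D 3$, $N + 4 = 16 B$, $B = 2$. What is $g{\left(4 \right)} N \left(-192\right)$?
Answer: $-48384$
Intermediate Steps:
$N = 28$ ($N = -4 + 16 \cdot 2 = -4 + 32 = 28$)
$g{\left(D \right)} = -3 + 3 D$ ($g{\left(D \right)} = -3 + D 3 = -3 + 3 D$)
$g{\left(4 \right)} N \left(-192\right) = \left(-3 + 3 \cdot 4\right) 28 \left(-192\right) = \left(-3 + 12\right) 28 \left(-192\right) = 9 \cdot 28 \left(-192\right) = 252 \left(-192\right) = -48384$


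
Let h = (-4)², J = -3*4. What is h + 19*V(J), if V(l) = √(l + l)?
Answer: 16 + 38*I*√6 ≈ 16.0 + 93.081*I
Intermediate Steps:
J = -12
h = 16
V(l) = √2*√l (V(l) = √(2*l) = √2*√l)
h + 19*V(J) = 16 + 19*(√2*√(-12)) = 16 + 19*(√2*(2*I*√3)) = 16 + 19*(2*I*√6) = 16 + 38*I*√6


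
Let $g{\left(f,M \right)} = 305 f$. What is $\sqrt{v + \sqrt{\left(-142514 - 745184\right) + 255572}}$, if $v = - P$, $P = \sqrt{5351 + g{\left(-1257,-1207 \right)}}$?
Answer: $\sqrt{i} \sqrt{\sqrt{632126} - \sqrt{378034}} \approx 9.4926 + 9.4926 i$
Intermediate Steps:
$P = i \sqrt{378034}$ ($P = \sqrt{5351 + 305 \left(-1257\right)} = \sqrt{5351 - 383385} = \sqrt{-378034} = i \sqrt{378034} \approx 614.84 i$)
$v = - i \sqrt{378034} \approx - 614.84 i$
$\sqrt{v + \sqrt{\left(-142514 - 745184\right) + 255572}} = \sqrt{- i \sqrt{378034} + \sqrt{\left(-142514 - 745184\right) + 255572}} = \sqrt{- i \sqrt{378034} + \sqrt{-887698 + 255572}} = \sqrt{- i \sqrt{378034} + \sqrt{-632126}} = \sqrt{- i \sqrt{378034} + i \sqrt{632126}} = \sqrt{i \sqrt{632126} - i \sqrt{378034}}$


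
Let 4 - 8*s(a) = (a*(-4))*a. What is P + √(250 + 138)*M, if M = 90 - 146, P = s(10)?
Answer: 101/2 - 112*√97 ≈ -1052.6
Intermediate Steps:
s(a) = ½ + a²/2 (s(a) = ½ - a*(-4)*a/8 = ½ - (-4*a)*a/8 = ½ - (-1)*a²/2 = ½ + a²/2)
P = 101/2 (P = ½ + (½)*10² = ½ + (½)*100 = ½ + 50 = 101/2 ≈ 50.500)
M = -56
P + √(250 + 138)*M = 101/2 + √(250 + 138)*(-56) = 101/2 + √388*(-56) = 101/2 + (2*√97)*(-56) = 101/2 - 112*√97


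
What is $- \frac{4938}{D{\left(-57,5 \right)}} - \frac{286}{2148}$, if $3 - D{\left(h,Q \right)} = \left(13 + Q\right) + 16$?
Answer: $\frac{5298979}{33294} \approx 159.16$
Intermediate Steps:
$D{\left(h,Q \right)} = -26 - Q$ ($D{\left(h,Q \right)} = 3 - \left(\left(13 + Q\right) + 16\right) = 3 - \left(29 + Q\right) = -26 - Q$)
$- \frac{4938}{D{\left(-57,5 \right)}} - \frac{286}{2148} = - \frac{4938}{-26 - 5} - \frac{286}{2148} = - \frac{4938}{-26 - 5} - \frac{143}{1074} = - \frac{4938}{-31} - \frac{143}{1074} = \left(-4938\right) \left(- \frac{1}{31}\right) - \frac{143}{1074} = \frac{4938}{31} - \frac{143}{1074} = \frac{5298979}{33294}$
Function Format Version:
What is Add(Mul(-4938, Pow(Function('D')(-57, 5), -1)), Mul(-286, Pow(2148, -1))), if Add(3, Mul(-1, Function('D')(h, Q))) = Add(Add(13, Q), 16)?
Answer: Rational(5298979, 33294) ≈ 159.16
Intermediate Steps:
Function('D')(h, Q) = Add(-26, Mul(-1, Q)) (Function('D')(h, Q) = Add(3, Mul(-1, Add(Add(13, Q), 16))) = Add(3, Mul(-1, Add(29, Q))) = Add(3, Add(-29, Mul(-1, Q))) = Add(-26, Mul(-1, Q)))
Add(Mul(-4938, Pow(Function('D')(-57, 5), -1)), Mul(-286, Pow(2148, -1))) = Add(Mul(-4938, Pow(Add(-26, Mul(-1, 5)), -1)), Mul(-286, Pow(2148, -1))) = Add(Mul(-4938, Pow(Add(-26, -5), -1)), Mul(-286, Rational(1, 2148))) = Add(Mul(-4938, Pow(-31, -1)), Rational(-143, 1074)) = Add(Mul(-4938, Rational(-1, 31)), Rational(-143, 1074)) = Add(Rational(4938, 31), Rational(-143, 1074)) = Rational(5298979, 33294)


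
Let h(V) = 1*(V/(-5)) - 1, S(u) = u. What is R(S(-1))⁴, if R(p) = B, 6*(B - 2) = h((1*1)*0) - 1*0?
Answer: 14641/1296 ≈ 11.297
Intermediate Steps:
h(V) = -1 - V/5 (h(V) = 1*(V*(-⅕)) - 1 = 1*(-V/5) - 1 = -V/5 - 1 = -1 - V/5)
B = 11/6 (B = 2 + ((-1 - 1*1*0/5) - 1*0)/6 = 2 + ((-1 - 0/5) + 0)/6 = 2 + ((-1 - ⅕*0) + 0)/6 = 2 + ((-1 + 0) + 0)/6 = 2 + (-1 + 0)/6 = 2 + (⅙)*(-1) = 2 - ⅙ = 11/6 ≈ 1.8333)
R(p) = 11/6
R(S(-1))⁴ = (11/6)⁴ = 14641/1296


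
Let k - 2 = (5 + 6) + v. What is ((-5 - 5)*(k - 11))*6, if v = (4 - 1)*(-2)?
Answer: 240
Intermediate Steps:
v = -6 (v = 3*(-2) = -6)
k = 7 (k = 2 + ((5 + 6) - 6) = 2 + (11 - 6) = 2 + 5 = 7)
((-5 - 5)*(k - 11))*6 = ((-5 - 5)*(7 - 11))*6 = -10*(-4)*6 = 40*6 = 240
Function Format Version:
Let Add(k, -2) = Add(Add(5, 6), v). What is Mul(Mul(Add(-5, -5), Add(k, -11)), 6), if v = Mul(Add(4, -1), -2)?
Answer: 240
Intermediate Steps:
v = -6 (v = Mul(3, -2) = -6)
k = 7 (k = Add(2, Add(Add(5, 6), -6)) = Add(2, Add(11, -6)) = Add(2, 5) = 7)
Mul(Mul(Add(-5, -5), Add(k, -11)), 6) = Mul(Mul(Add(-5, -5), Add(7, -11)), 6) = Mul(Mul(-10, -4), 6) = Mul(40, 6) = 240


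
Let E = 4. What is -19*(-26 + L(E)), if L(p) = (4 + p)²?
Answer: -722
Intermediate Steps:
-19*(-26 + L(E)) = -19*(-26 + (4 + 4)²) = -19*(-26 + 8²) = -19*(-26 + 64) = -19*38 = -722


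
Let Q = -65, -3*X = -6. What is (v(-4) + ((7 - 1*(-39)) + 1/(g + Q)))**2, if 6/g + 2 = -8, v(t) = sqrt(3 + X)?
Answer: 228034809/107584 + 15083*sqrt(5)/164 ≈ 2325.2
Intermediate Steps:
X = 2 (X = -1/3*(-6) = 2)
v(t) = sqrt(5) (v(t) = sqrt(3 + 2) = sqrt(5))
g = -3/5 (g = 6/(-2 - 8) = 6/(-10) = 6*(-1/10) = -3/5 ≈ -0.60000)
(v(-4) + ((7 - 1*(-39)) + 1/(g + Q)))**2 = (sqrt(5) + ((7 - 1*(-39)) + 1/(-3/5 - 65)))**2 = (sqrt(5) + ((7 + 39) + 1/(-328/5)))**2 = (sqrt(5) + (46 - 5/328))**2 = (sqrt(5) + 15083/328)**2 = (15083/328 + sqrt(5))**2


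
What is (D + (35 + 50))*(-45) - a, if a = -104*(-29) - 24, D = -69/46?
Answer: -13499/2 ≈ -6749.5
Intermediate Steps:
D = -3/2 (D = -69*1/46 = -3/2 ≈ -1.5000)
a = 2992 (a = 3016 - 24 = 2992)
(D + (35 + 50))*(-45) - a = (-3/2 + (35 + 50))*(-45) - 1*2992 = (-3/2 + 85)*(-45) - 2992 = (167/2)*(-45) - 2992 = -7515/2 - 2992 = -13499/2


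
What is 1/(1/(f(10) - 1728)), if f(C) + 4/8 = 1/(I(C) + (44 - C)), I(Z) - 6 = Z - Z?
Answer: -69139/40 ≈ -1728.5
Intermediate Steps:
I(Z) = 6 (I(Z) = 6 + (Z - Z) = 6 + 0 = 6)
f(C) = -½ + 1/(50 - C) (f(C) = -½ + 1/(6 + (44 - C)) = -½ + 1/(50 - C))
1/(1/(f(10) - 1728)) = 1/(1/((-48 + 10)/(2*(50 - 1*10)) - 1728)) = 1/(1/((½)*(-38)/(50 - 10) - 1728)) = 1/(1/((½)*(-38)/40 - 1728)) = 1/(1/((½)*(1/40)*(-38) - 1728)) = 1/(1/(-19/40 - 1728)) = 1/(1/(-69139/40)) = 1/(-40/69139) = -69139/40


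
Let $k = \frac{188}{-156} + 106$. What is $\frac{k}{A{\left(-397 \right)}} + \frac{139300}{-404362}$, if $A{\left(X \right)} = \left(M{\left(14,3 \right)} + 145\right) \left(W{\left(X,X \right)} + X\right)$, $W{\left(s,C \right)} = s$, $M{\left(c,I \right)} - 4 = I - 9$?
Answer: $- \frac{44178017921}{127897909854} \approx -0.34542$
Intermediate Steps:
$M{\left(c,I \right)} = -5 + I$ ($M{\left(c,I \right)} = 4 + \left(I - 9\right) = 4 + \left(-9 + I\right) = -5 + I$)
$A{\left(X \right)} = 286 X$ ($A{\left(X \right)} = \left(\left(-5 + 3\right) + 145\right) \left(X + X\right) = \left(-2 + 145\right) 2 X = 143 \cdot 2 X = 286 X$)
$k = \frac{4087}{39}$ ($k = 188 \left(- \frac{1}{156}\right) + 106 = - \frac{47}{39} + 106 = \frac{4087}{39} \approx 104.79$)
$\frac{k}{A{\left(-397 \right)}} + \frac{139300}{-404362} = \frac{4087}{39 \cdot 286 \left(-397\right)} + \frac{139300}{-404362} = \frac{4087}{39 \left(-113542\right)} + 139300 \left(- \frac{1}{404362}\right) = \frac{4087}{39} \left(- \frac{1}{113542}\right) - \frac{9950}{28883} = - \frac{4087}{4428138} - \frac{9950}{28883} = - \frac{44178017921}{127897909854}$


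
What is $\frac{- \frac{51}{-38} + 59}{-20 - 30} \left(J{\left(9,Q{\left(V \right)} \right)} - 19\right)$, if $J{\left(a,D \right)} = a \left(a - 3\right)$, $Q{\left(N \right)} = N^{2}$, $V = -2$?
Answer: $- \frac{16051}{380} \approx -42.24$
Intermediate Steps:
$J{\left(a,D \right)} = a \left(-3 + a\right)$
$\frac{- \frac{51}{-38} + 59}{-20 - 30} \left(J{\left(9,Q{\left(V \right)} \right)} - 19\right) = \frac{- \frac{51}{-38} + 59}{-20 - 30} \left(9 \left(-3 + 9\right) - 19\right) = \frac{\left(-51\right) \left(- \frac{1}{38}\right) + 59}{-50} \left(9 \cdot 6 - 19\right) = \left(\frac{51}{38} + 59\right) \left(- \frac{1}{50}\right) \left(54 - 19\right) = \frac{2293}{38} \left(- \frac{1}{50}\right) 35 = \left(- \frac{2293}{1900}\right) 35 = - \frac{16051}{380}$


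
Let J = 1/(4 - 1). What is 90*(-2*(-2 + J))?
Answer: 300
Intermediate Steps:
J = ⅓ (J = 1/3 = ⅓ ≈ 0.33333)
90*(-2*(-2 + J)) = 90*(-2*(-2 + ⅓)) = 90*(-2*(-5/3)) = 90*(10/3) = 300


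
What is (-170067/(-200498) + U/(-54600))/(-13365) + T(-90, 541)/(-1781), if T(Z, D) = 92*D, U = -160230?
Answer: -1333731777865889/47724669263700 ≈ -27.946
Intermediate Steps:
(-170067/(-200498) + U/(-54600))/(-13365) + T(-90, 541)/(-1781) = (-170067/(-200498) - 160230/(-54600))/(-13365) + (92*541)/(-1781) = (-170067*(-1/200498) - 160230*(-1/54600))*(-1/13365) + 49772*(-1/1781) = (170067/200498 + 763/260)*(-1/13365) - 49772/1781 = (98598697/26064740)*(-1/13365) - 49772/1781 = -98598697/348355250100 - 49772/1781 = -1333731777865889/47724669263700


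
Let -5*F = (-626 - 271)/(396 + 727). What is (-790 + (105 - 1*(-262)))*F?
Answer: -379431/5615 ≈ -67.575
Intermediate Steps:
F = 897/5615 (F = -(-626 - 271)/(5*(396 + 727)) = -(-897)/(5*1123) = -⅕*(-897/1123) = 897/5615 ≈ 0.15975)
(-790 + (105 - 1*(-262)))*F = (-790 + (105 - 1*(-262)))*(897/5615) = (-790 + (105 + 262))*(897/5615) = (-790 + 367)*(897/5615) = -423*897/5615 = -379431/5615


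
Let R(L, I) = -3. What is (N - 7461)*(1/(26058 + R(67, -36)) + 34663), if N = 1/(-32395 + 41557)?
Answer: -30868430651871673/119357955 ≈ -2.5862e+8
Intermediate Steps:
N = 1/9162 ≈ 0.00010915
(N - 7461)*(1/(26058 + R(67, -36)) + 34663) = (1/9162 - 7461)*(1/(26058 - 3) + 34663) = -68357681*(1/26055 + 34663)/9162 = -68357681/9162*903144466/26055 = -30868430651871673/119357955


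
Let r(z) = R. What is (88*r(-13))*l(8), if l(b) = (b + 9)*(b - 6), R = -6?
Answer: -17952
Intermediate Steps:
l(b) = (-6 + b)*(9 + b) (l(b) = (9 + b)*(-6 + b) = (-6 + b)*(9 + b))
r(z) = -6
(88*r(-13))*l(8) = (88*(-6))*(-54 + 8² + 3*8) = -528*(-54 + 64 + 24) = -528*34 = -17952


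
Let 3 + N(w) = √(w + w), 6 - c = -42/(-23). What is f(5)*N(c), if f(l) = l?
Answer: -15 + 40*√69/23 ≈ -0.55370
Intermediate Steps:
c = 96/23 (c = 6 - (-42)/(-23) = 6 - (-42)*(-1)/23 = 6 - 1*42/23 = 6 - 42/23 = 96/23 ≈ 4.1739)
N(w) = -3 + √2*√w (N(w) = -3 + √(w + w) = -3 + √(2*w) = -3 + √2*√w)
f(5)*N(c) = 5*(-3 + √2*√(96/23)) = 5*(-3 + √2*(4*√138/23)) = 5*(-3 + 8*√69/23) = -15 + 40*√69/23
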